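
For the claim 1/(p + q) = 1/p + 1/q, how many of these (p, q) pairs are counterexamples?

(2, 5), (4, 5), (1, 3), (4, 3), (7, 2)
Testing each pair:
(2, 5): LHS = 1/7, RHS = 7/10 → counterexample
(4, 5): LHS = 1/9, RHS = 9/20 → counterexample
(1, 3): LHS = 1/4, RHS = 4/3 → counterexample
(4, 3): LHS = 1/7, RHS = 7/12 → counterexample
(7, 2): LHS = 1/9, RHS = 9/14 → counterexample

That makes 5 counterexamples.

Answer: 5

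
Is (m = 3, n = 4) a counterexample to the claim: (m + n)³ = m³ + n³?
Substituting m = 3, n = 4:
LHS = (3 + 4)³ = 343
RHS = 3³ + 4³ = 91

Since LHS ≠ RHS, this pair disproves the claim.

Answer: Yes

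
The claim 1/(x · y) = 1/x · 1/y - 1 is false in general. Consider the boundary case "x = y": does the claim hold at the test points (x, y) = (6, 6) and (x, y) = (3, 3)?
No, fails at both test points

At (6, 6): LHS = 1/36 ≠ RHS = -35/36
At (3, 3): LHS = 1/9 ≠ RHS = -8/9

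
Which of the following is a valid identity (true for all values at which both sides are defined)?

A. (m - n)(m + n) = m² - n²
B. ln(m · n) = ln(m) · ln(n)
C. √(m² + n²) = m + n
A

A: holds — e.g. at (5, 5), both sides equal 0.
B: fails at (3, 5) — LHS = ln(15) ≈ 2.708, RHS = ln(3)·ln(5) ≈ 1.768.
C: fails at (2, 5) — LHS = √(29) ≈ 5.385, RHS = 7.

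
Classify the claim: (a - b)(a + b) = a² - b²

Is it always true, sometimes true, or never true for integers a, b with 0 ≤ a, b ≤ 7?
The identity holds for every pair in the range. For instance at (a, b) = (7, 5): both sides equal 24.

Answer: Always true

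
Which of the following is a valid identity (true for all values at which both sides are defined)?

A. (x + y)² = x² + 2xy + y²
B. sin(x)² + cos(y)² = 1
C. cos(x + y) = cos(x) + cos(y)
A: holds — e.g. at (6, 7), both sides equal 169.
B: fails at (1, 5) — LHS = cos(5)² + sin(1)² ≈ 0.7885, RHS = 1.
C: fails at (4, 4) — LHS = cos(8) ≈ -0.1455, RHS = 2·cos(4) ≈ -1.307.

Answer: A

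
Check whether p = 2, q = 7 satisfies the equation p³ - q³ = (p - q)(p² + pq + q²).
Holds

Substituting p = 2, q = 7:

LHS = 2³ - 7³ = -335
RHS = (2 - 7)(2² + 2·7 + 7²) = -335

LHS = RHS, so the equation holds at this point.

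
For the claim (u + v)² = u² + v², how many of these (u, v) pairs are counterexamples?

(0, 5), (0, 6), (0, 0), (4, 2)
1

Testing each pair:
(0, 5): LHS = 25, RHS = 25 → satisfies claim
(0, 6): LHS = 36, RHS = 36 → satisfies claim
(0, 0): LHS = 0, RHS = 0 → satisfies claim
(4, 2): LHS = 36, RHS = 20 → counterexample

That makes 1 counterexample.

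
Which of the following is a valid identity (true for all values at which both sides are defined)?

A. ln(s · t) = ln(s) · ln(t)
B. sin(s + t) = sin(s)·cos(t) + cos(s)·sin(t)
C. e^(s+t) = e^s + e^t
B

A: fails at (2, 5) — LHS = ln(10) ≈ 2.303, RHS = ln(2)·ln(5) ≈ 1.116.
B: holds — e.g. at (2, 5), both sides equal sin(7) ≈ 0.657.
C: fails at (2, 7) — LHS = e^9 ≈ 8103, RHS = e^2 + e^7 ≈ 1104.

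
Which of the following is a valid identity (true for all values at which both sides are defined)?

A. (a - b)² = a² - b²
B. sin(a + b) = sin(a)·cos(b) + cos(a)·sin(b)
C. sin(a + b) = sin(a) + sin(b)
A: fails at (6, 7) — LHS = 1, RHS = -13.
B: holds — e.g. at (5, 8), both sides equal sin(13) ≈ 0.4202.
C: fails at (3, 5) — LHS = sin(8) ≈ 0.9894, RHS = sin(5) + sin(3) ≈ -0.8178.

Answer: B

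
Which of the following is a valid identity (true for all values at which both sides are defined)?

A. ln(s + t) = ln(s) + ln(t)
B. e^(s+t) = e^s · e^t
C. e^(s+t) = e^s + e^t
B

A: fails at (4, 6) — LHS = ln(10) ≈ 2.303, RHS = ln(4) + ln(6) ≈ 3.178.
B: holds — e.g. at (1, 3), both sides equal e^4 ≈ 54.6.
C: fails at (3, 5) — LHS = e^8 ≈ 2981, RHS = e^3 + e^5 ≈ 168.5.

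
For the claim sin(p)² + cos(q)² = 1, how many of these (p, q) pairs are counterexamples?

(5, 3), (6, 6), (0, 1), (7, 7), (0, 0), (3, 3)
Testing each pair:
(5, 3): LHS = sin(5)² + cos(3)² ≈ 1.9, RHS = 1 → counterexample
(6, 6): LHS = sin(6)² + cos(6)² = 1, RHS = 1 → satisfies claim
(0, 1): LHS = cos(1)² ≈ 0.2919, RHS = 1 → counterexample
(7, 7): LHS = sin(7)² + cos(7)² = 1, RHS = 1 → satisfies claim
(0, 0): LHS = 1, RHS = 1 → satisfies claim
(3, 3): LHS = sin(3)² + cos(3)² = 1, RHS = 1 → satisfies claim

That makes 2 counterexamples.

Answer: 2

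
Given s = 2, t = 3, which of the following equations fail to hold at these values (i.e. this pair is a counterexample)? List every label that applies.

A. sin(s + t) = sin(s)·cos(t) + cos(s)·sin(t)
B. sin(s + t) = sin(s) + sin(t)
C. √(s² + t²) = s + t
Evaluating each claim at the given values:
A. LHS = sin(5) ≈ -0.9589, RHS = sin(2)·cos(3) + sin(3)·cos(2) ≈ -0.9589 → holds here (LHS = RHS)
B. LHS = sin(5) ≈ -0.9589, RHS = sin(3) + sin(2) ≈ 1.05 → fails here (LHS ≠ RHS)
C. LHS = √(13) ≈ 3.606, RHS = 5 → fails here (LHS ≠ RHS)

Answer: B, C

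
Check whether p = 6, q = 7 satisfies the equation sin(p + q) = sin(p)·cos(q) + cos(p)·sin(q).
Holds

Substituting p = 6, q = 7:

LHS = sin(6 + 7) = sin(13) ≈ 0.4202
RHS = sin(6)·cos(7) + cos(6)·sin(7) = sin(6)·cos(7) + sin(7)·cos(6) ≈ 0.4202

LHS = RHS, so the equation holds at this point.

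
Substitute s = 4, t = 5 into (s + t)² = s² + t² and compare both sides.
LHS = (4 + 5)² = 81
RHS = 4² + 5² = 41

LHS ≠ RHS, so the equation does not hold here.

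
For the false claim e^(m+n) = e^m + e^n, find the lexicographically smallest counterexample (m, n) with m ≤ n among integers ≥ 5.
(m, n) = (5, 5)

Substituting (5, 5) into the claim:
LHS = e^(5+5) = e^10 ≈ 22026.5
RHS = e^5 + e^5 = 2·e^5 ≈ 296.8

Since LHS ≠ RHS, this pair disproves the claim, and no lexicographically smaller pair (m ≤ n, integers ≥ 5) does.

For instance (9, 10) is also a counterexample (LHS = e^19 ≈ 178482301.0, RHS = e^9 + e^10 ≈ 30129.5), but it's lexicographically larger.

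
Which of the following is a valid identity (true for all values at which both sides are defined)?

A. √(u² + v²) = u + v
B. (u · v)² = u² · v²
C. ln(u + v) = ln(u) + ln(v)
A: fails at (3, 4) — LHS = 5, RHS = 7.
B: holds — e.g. at (2, 4), both sides equal 64.
C: fails at (2, 5) — LHS = ln(7) ≈ 1.946, RHS = ln(2) + ln(5) ≈ 2.303.

Answer: B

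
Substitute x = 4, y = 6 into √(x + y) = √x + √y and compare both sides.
LHS = √(4 + 6) = √(10) ≈ 3.162
RHS = √4 + √6 = 2 + √(6) ≈ 4.449

LHS ≠ RHS (they differ by about 1.287), so the equation does not hold here.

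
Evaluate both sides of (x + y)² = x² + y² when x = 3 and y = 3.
LHS = (3 + 3)² = 36
RHS = 3² + 3² = 18

LHS ≠ RHS, so the equation does not hold here.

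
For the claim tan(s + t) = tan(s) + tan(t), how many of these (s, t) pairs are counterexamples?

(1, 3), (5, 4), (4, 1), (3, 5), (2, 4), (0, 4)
Testing each pair:
(1, 3): LHS = tan(4) ≈ 1.158, RHS = tan(3) + tan(1) ≈ 1.415 → counterexample
(5, 4): LHS = tan(9) ≈ -0.4523, RHS = tan(5) + tan(4) ≈ -2.223 → counterexample
(4, 1): LHS = tan(5) ≈ -3.381, RHS = tan(4) + tan(1) ≈ 2.715 → counterexample
(3, 5): LHS = tan(8) ≈ -6.8, RHS = tan(5) + tan(3) ≈ -3.523 → counterexample
(2, 4): LHS = tan(6) ≈ -0.291, RHS = tan(2) + tan(4) ≈ -1.027 → counterexample
(0, 4): LHS = tan(4) ≈ 1.158, RHS = tan(4) ≈ 1.158 → satisfies claim

That makes 5 counterexamples.

Answer: 5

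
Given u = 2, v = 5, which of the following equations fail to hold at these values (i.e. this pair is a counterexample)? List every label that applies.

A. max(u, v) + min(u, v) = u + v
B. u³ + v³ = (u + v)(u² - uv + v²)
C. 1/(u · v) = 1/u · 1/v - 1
Evaluating each claim at the given values:
A. LHS = 7, RHS = 7 → holds here (LHS = RHS)
B. LHS = 133, RHS = 133 → holds here (LHS = RHS)
C. LHS = 1/10, RHS = -9/10 → fails here (LHS ≠ RHS)

Answer: C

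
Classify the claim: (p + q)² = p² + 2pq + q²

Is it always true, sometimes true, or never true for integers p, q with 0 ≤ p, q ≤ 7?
The identity holds for every pair in the range. For instance at (p, q) = (6, 3): both sides equal 81.

Answer: Always true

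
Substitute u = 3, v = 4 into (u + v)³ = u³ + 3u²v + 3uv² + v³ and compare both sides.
LHS = (3 + 4)³ = 343
RHS = 3³ + 3·3²·4 + 3·3·4² + 4³ = 343

LHS = RHS: the two sides agree.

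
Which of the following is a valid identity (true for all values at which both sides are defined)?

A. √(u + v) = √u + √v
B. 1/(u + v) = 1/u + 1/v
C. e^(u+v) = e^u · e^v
A: fails at (3, 5) — LHS = 2·√(2) ≈ 2.828, RHS = √(3) + √(5) ≈ 3.968.
B: fails at (1, 5) — LHS = 1/6, RHS = 6/5.
C: holds — e.g. at (4, 6), both sides equal e^10 ≈ 22026.5.

Answer: C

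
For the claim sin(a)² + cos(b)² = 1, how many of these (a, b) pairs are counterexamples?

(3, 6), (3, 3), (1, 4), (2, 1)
Testing each pair:
(3, 6): LHS = sin(3)² + cos(6)² ≈ 0.9418, RHS = 1 → counterexample
(3, 3): LHS = sin(3)² + cos(3)² = 1, RHS = 1 → satisfies claim
(1, 4): LHS = cos(4)² + sin(1)² ≈ 1.135, RHS = 1 → counterexample
(2, 1): LHS = cos(1)² + sin(2)² ≈ 1.119, RHS = 1 → counterexample

That makes 3 counterexamples.

Answer: 3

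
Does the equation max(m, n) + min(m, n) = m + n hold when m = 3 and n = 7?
Holds

Substituting m = 3, n = 7:

LHS = max(3, 7) + min(3, 7) = 10
RHS = 3 + 7 = 10

LHS = RHS, so the equation holds at this point.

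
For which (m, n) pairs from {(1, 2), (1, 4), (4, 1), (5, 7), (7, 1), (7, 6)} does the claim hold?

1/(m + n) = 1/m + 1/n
Testing each pair:
(1, 2): LHS = 1/3, RHS = 3/2 → fails
(1, 4): LHS = 1/5, RHS = 5/4 → fails
(4, 1): LHS = 1/5, RHS = 5/4 → fails
(5, 7): LHS = 1/12, RHS = 12/35 → fails
(7, 1): LHS = 1/8, RHS = 8/7 → fails
(7, 6): LHS = 1/13, RHS = 13/42 → fails

No pair satisfies the claim.

Answer: None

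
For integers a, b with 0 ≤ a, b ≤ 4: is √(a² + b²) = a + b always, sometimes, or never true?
Sometimes true

It holds at (a, b) = (1, 0) (both sides equal 1), but fails at (a, b) = (3, 1) (LHS = √(10) ≈ 3.162, RHS = 4).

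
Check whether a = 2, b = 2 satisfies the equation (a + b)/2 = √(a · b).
Holds

Substituting a = 2, b = 2:

LHS = (2 + 2)/2 = 2
RHS = √(2 · 2) = 2

LHS = RHS, so the equation holds at this point.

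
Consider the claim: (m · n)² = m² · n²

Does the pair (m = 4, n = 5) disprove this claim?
No

Substituting m = 4, n = 5:
LHS = (4 · 5)² = 400
RHS = 4² · 5² = 400

The sides agree, so this pair does not disprove the claim.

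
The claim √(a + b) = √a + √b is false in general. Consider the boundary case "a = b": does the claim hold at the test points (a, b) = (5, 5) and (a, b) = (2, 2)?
At (5, 5): LHS = √(10) ≈ 3.162 ≠ RHS = 2·√(5) ≈ 4.472
At (2, 2): LHS = 2 ≠ RHS = 2·√(2) ≈ 2.828

Answer: No, fails at both test points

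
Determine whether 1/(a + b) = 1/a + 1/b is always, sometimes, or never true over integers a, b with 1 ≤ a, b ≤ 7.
Never true

The claim fails for every pair in the range. For instance at (a, b) = (5, 5): LHS = 1/10, RHS = 2/5.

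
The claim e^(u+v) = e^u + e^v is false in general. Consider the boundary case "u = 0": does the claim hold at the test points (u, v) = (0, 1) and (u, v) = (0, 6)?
No, fails at both test points

At (0, 1): LHS = e ≈ 2.718 ≠ RHS = 1 + e ≈ 3.718
At (0, 6): LHS = e^6 ≈ 403.4 ≠ RHS = 1 + e^6 ≈ 404.4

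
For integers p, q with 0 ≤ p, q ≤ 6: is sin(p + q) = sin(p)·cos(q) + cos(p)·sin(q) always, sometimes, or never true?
The identity holds for every pair in the range. For instance at (p, q) = (6, 1): both sides equal sin(7) ≈ 0.657.

Answer: Always true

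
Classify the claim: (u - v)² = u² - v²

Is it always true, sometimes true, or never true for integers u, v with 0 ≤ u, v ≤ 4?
It holds at (u, v) = (4, 4) (both sides equal 0), but fails at (u, v) = (3, 1) (LHS = 4, RHS = 8).

Answer: Sometimes true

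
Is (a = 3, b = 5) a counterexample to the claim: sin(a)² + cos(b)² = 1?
Substituting a = 3, b = 5:
LHS = sin(3)² + cos(5)² ≈ 0.1004
RHS = 1

Since LHS ≠ RHS, this pair disproves the claim.

Answer: Yes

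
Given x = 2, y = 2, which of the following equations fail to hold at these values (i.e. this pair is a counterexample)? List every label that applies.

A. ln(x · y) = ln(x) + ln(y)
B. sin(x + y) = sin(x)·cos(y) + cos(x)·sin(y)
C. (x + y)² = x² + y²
Evaluating each claim at the given values:
A. LHS = ln(4) ≈ 1.386, RHS = 2·ln(2) ≈ 1.386 → holds here (LHS = RHS)
B. LHS = sin(4) ≈ -0.7568, RHS = 2·sin(2)·cos(2) ≈ -0.7568 → holds here (LHS = RHS)
C. LHS = 16, RHS = 8 → fails here (LHS ≠ RHS)

Answer: C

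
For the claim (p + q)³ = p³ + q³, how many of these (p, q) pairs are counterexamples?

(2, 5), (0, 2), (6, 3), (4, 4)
Testing each pair:
(2, 5): LHS = 343, RHS = 133 → counterexample
(0, 2): LHS = 8, RHS = 8 → satisfies claim
(6, 3): LHS = 729, RHS = 243 → counterexample
(4, 4): LHS = 512, RHS = 128 → counterexample

That makes 3 counterexamples.

Answer: 3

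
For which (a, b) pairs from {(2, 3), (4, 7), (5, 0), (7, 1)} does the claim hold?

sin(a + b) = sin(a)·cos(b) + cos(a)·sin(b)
Testing each pair:
(2, 3): LHS = sin(5) ≈ -0.9589, RHS = sin(2)·cos(3) + sin(3)·cos(2) ≈ -0.9589 → holds
(4, 7): LHS = sin(11) ≈ -1, RHS = sin(4)·cos(7) + sin(7)·cos(4) ≈ -1 → holds
(5, 0): LHS = sin(5) ≈ -0.9589, RHS = sin(5) ≈ -0.9589 → holds
(7, 1): LHS = sin(8) ≈ 0.9894, RHS = sin(7)·cos(1) + sin(1)·cos(7) ≈ 0.9894 → holds

Every pair satisfies the claim.

Answer: All pairs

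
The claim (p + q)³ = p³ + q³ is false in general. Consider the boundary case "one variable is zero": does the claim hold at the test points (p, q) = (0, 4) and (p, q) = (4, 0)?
Yes, holds at both test points

At (0, 4): LHS = 64, RHS = 64 → equal
At (4, 0): LHS = 64, RHS = 64 → equal

So the claim does hold at both of these boundary points, even though it is not an identity.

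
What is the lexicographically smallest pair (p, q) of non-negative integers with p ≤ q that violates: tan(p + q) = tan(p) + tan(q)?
Substituting (1, 1) into the claim:
LHS = tan(1 + 1) = tan(2) ≈ -2.185
RHS = tan(1) + tan(1) = 2·tan(1) ≈ 3.115

Since LHS ≠ RHS, this pair disproves the claim, and no lexicographically smaller pair (p ≤ q, non-negative integers) does.

For instance (2, 6) is also a counterexample (LHS = tan(8) ≈ -6.8, RHS = tan(2) + tan(6) ≈ -2.476), but it's lexicographically larger.

Answer: (p, q) = (1, 1)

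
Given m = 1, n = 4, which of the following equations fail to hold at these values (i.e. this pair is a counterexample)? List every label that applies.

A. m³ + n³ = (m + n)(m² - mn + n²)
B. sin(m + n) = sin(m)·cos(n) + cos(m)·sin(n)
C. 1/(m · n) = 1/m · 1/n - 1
C

Evaluating each claim at the given values:
A. LHS = 65, RHS = 65 → holds here (LHS = RHS)
B. LHS = sin(5) ≈ -0.9589, RHS = sin(1)·cos(4) + sin(4)·cos(1) ≈ -0.9589 → holds here (LHS = RHS)
C. LHS = 1/4, RHS = -3/4 → fails here (LHS ≠ RHS)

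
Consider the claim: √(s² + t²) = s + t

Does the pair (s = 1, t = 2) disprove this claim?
Substituting s = 1, t = 2:
LHS = √(1² + 2²) = √(5) ≈ 2.236
RHS = 1 + 2 = 3

Since LHS ≠ RHS, this pair disproves the claim.

Answer: Yes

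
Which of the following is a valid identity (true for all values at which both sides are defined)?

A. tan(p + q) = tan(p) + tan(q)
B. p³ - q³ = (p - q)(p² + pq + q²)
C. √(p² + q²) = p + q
B

A: fails at (2, 2) — LHS = tan(4) ≈ 1.158, RHS = 2·tan(2) ≈ -4.37.
B: holds — e.g. at (4, 4), both sides equal 0.
C: fails at (3, 5) — LHS = √(34) ≈ 5.831, RHS = 8.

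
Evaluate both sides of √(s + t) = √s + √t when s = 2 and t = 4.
LHS = √(2 + 4) = √(6) ≈ 2.449
RHS = √2 + √4 = √(2) + 2 ≈ 3.414

LHS ≠ RHS (they differ by about 0.9647), so the equation does not hold here.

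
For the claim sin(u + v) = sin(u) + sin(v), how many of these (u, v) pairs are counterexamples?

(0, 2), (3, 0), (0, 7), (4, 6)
Testing each pair:
(0, 2): LHS = sin(2) ≈ 0.9093, RHS = sin(2) ≈ 0.9093 → satisfies claim
(3, 0): LHS = sin(3) ≈ 0.1411, RHS = sin(3) ≈ 0.1411 → satisfies claim
(0, 7): LHS = sin(7) ≈ 0.657, RHS = sin(7) ≈ 0.657 → satisfies claim
(4, 6): LHS = sin(10) ≈ -0.544, RHS = sin(4) + sin(6) ≈ -1.036 → counterexample

That makes 1 counterexample.

Answer: 1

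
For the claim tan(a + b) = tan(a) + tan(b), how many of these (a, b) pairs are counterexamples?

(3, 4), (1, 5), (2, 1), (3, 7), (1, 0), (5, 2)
Testing each pair:
(3, 4): LHS = tan(7) ≈ 0.8714, RHS = tan(3) + tan(4) ≈ 1.015 → counterexample
(1, 5): LHS = tan(6) ≈ -0.291, RHS = tan(5) + tan(1) ≈ -1.823 → counterexample
(2, 1): LHS = tan(3) ≈ -0.1425, RHS = tan(2) + tan(1) ≈ -0.6276 → counterexample
(3, 7): LHS = tan(10) ≈ 0.6484, RHS = tan(3) + tan(7) ≈ 0.7289 → counterexample
(1, 0): LHS = tan(1) ≈ 1.557, RHS = tan(1) ≈ 1.557 → satisfies claim
(5, 2): LHS = tan(7) ≈ 0.8714, RHS = tan(5) + tan(2) ≈ -5.566 → counterexample

That makes 5 counterexamples.

Answer: 5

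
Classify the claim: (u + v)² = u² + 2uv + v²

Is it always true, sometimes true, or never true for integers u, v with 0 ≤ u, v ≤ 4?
The identity holds for every pair in the range. For instance at (u, v) = (1, 0): both sides equal 1.

Answer: Always true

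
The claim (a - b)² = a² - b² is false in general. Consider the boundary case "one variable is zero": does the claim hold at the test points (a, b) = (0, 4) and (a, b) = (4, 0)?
Only at (4, 0)

At (0, 4): LHS = 16 ≠ RHS = -16
At (4, 0): LHS = 16, RHS = 16 → equal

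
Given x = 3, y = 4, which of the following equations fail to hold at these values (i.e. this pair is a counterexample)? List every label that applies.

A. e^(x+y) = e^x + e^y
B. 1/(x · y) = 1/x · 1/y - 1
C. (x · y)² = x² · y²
Evaluating each claim at the given values:
A. LHS = e^7 ≈ 1097, RHS = e^3 + e^4 ≈ 74.68 → fails here (LHS ≠ RHS)
B. LHS = 1/12, RHS = -11/12 → fails here (LHS ≠ RHS)
C. LHS = 144, RHS = 144 → holds here (LHS = RHS)

Answer: A, B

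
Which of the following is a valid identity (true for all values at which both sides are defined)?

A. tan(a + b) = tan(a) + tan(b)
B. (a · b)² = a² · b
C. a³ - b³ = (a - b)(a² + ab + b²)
C

A: fails at (5, 5) — LHS = tan(10) ≈ 0.6484, RHS = 2·tan(5) ≈ -6.761.
B: fails at (4, 5) — LHS = 400, RHS = 80.
C: holds — e.g. at (2, 3), both sides equal -19.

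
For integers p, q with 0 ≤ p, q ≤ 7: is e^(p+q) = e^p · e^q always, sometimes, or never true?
The identity holds for every pair in the range. For instance at (p, q) = (3, 5): both sides equal e^8 ≈ 2981.

Answer: Always true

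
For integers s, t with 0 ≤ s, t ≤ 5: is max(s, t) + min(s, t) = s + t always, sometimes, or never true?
Always true

The identity holds for every pair in the range. For instance at (s, t) = (3, 4): both sides equal 7.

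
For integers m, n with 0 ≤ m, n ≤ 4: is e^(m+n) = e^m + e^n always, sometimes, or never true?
Never true

The claim fails for every pair in the range. For instance at (m, n) = (4, 0): LHS = e^4 ≈ 54.6, RHS = 1 + e^4 ≈ 55.6.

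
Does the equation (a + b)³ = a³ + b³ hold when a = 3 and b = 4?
Fails

Substituting a = 3, b = 4:

LHS = (3 + 4)³ = 343
RHS = 3³ + 4³ = 91

LHS ≠ RHS, so the equation does not hold at this point.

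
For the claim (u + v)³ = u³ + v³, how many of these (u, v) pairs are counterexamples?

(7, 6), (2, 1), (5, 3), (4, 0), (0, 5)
3

Testing each pair:
(7, 6): LHS = 2197, RHS = 559 → counterexample
(2, 1): LHS = 27, RHS = 9 → counterexample
(5, 3): LHS = 512, RHS = 152 → counterexample
(4, 0): LHS = 64, RHS = 64 → satisfies claim
(0, 5): LHS = 125, RHS = 125 → satisfies claim

That makes 3 counterexamples.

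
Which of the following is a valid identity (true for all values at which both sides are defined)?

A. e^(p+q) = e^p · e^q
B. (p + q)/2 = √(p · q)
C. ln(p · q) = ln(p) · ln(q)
A

A: holds — e.g. at (1, 2), both sides equal e^3 ≈ 20.09.
B: fails at (4, 6) — LHS = 5, RHS = 2·√(6) ≈ 4.899.
C: fails at (1, 4) — LHS = ln(4) ≈ 1.386, RHS = 0.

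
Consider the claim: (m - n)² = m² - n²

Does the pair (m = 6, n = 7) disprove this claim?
Substituting m = 6, n = 7:
LHS = (6 - 7)² = 1
RHS = 6² - 7² = -13

Since LHS ≠ RHS, this pair disproves the claim.

Answer: Yes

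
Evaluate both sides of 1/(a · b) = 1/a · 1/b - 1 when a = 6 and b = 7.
LHS = 1/(6 · 7) = 1/42
RHS = 1/6 · 1/7 - 1 = -41/42

LHS ≠ RHS, so the equation does not hold here.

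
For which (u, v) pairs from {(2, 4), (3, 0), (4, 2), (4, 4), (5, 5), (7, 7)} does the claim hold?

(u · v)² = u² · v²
All pairs

Testing each pair:
(2, 4): LHS = 64, RHS = 64 → holds
(3, 0): LHS = 0, RHS = 0 → holds
(4, 2): LHS = 64, RHS = 64 → holds
(4, 4): LHS = 256, RHS = 256 → holds
(5, 5): LHS = 625, RHS = 625 → holds
(7, 7): LHS = 2401, RHS = 2401 → holds

Every pair satisfies the claim.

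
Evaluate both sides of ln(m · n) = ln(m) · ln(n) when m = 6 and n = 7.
LHS = ln(6 · 7) = ln(42) ≈ 3.738
RHS = ln(6) · ln(7) ≈ 3.487

LHS ≠ RHS (they differ by about 0.2511), so the equation does not hold here.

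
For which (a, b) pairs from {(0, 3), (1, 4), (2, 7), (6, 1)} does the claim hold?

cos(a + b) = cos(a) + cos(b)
Testing each pair:
(0, 3): LHS = cos(3) ≈ -0.99, RHS = cos(3) + 1 ≈ 0.01001 → fails
(1, 4): LHS = cos(5) ≈ 0.2837, RHS = cos(4) + cos(1) ≈ -0.1133 → fails
(2, 7): LHS = cos(9) ≈ -0.9111, RHS = cos(2) + cos(7) ≈ 0.3378 → fails
(6, 1): LHS = cos(7) ≈ 0.7539, RHS = cos(1) + cos(6) ≈ 1.5 → fails

No pair satisfies the claim.

Answer: None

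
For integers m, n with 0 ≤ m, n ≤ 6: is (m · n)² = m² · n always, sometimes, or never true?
Sometimes true

It holds at (m, n) = (0, 1) (both sides equal 0), but fails at (m, n) = (1, 6) (LHS = 36, RHS = 6).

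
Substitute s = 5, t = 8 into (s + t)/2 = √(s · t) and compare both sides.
LHS = (5 + 8)/2 = 13/2
RHS = √(5 · 8) = 2·√(10) ≈ 6.325

LHS ≠ RHS (they differ by about 0.1754), so the equation does not hold here.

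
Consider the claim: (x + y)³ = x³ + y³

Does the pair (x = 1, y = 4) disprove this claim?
Substituting x = 1, y = 4:
LHS = (1 + 4)³ = 125
RHS = 1³ + 4³ = 65

Since LHS ≠ RHS, this pair disproves the claim.

Answer: Yes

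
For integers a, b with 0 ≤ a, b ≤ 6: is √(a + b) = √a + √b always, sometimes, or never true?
It holds at (a, b) = (0, 4) (both sides equal 2), but fails at (a, b) = (4, 3) (LHS = √(7) ≈ 2.646, RHS = √(3) + 2 ≈ 3.732).

Answer: Sometimes true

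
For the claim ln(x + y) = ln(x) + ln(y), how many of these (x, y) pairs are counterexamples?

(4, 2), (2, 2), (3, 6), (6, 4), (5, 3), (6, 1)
5

Testing each pair:
(4, 2): LHS = ln(6) ≈ 1.792, RHS = ln(2) + ln(4) ≈ 2.079 → counterexample
(2, 2): LHS = ln(4) ≈ 1.386, RHS = 2·ln(2) ≈ 1.386 → satisfies claim
(3, 6): LHS = ln(9) ≈ 2.197, RHS = ln(3) + ln(6) ≈ 2.89 → counterexample
(6, 4): LHS = ln(10) ≈ 2.303, RHS = ln(4) + ln(6) ≈ 3.178 → counterexample
(5, 3): LHS = ln(8) ≈ 2.079, RHS = ln(3) + ln(5) ≈ 2.708 → counterexample
(6, 1): LHS = ln(7) ≈ 1.946, RHS = ln(6) ≈ 1.792 → counterexample

That makes 5 counterexamples.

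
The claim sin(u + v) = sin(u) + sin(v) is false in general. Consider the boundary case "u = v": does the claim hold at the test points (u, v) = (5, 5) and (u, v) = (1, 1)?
No, fails at both test points

At (5, 5): LHS = sin(10) ≈ -0.544 ≠ RHS = 2·sin(5) ≈ -1.918
At (1, 1): LHS = sin(2) ≈ 0.9093 ≠ RHS = 2·sin(1) ≈ 1.683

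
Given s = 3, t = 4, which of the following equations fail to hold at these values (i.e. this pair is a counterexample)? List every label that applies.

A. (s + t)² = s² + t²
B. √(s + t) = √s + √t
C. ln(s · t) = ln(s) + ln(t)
Evaluating each claim at the given values:
A. LHS = 49, RHS = 25 → fails here (LHS ≠ RHS)
B. LHS = √(7) ≈ 2.646, RHS = √(3) + 2 ≈ 3.732 → fails here (LHS ≠ RHS)
C. LHS = ln(12) ≈ 2.485, RHS = ln(3) + ln(4) ≈ 2.485 → holds here (LHS = RHS)

Answer: A, B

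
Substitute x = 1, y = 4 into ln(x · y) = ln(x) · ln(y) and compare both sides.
LHS = ln(1 · 4) = ln(4) ≈ 1.386
RHS = ln(1) · ln(4) = 0

LHS ≠ RHS (they differ by about 1.386), so the equation does not hold here.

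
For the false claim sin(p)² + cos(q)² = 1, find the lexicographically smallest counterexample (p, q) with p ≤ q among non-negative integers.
At (0, 0): both sides equal 1, so it holds there.

Substituting (0, 1) into the claim:
LHS = sin(0)² + cos(1)² = cos(1)² ≈ 0.2919
RHS = 1

Since LHS ≠ RHS, this pair disproves the claim, and no lexicographically smaller pair (p ≤ q, non-negative integers) does.

For instance (1, 7) is also a counterexample (LHS = cos(7)² + sin(1)² ≈ 1.276, RHS = 1), but it's lexicographically larger.

Answer: (p, q) = (0, 1)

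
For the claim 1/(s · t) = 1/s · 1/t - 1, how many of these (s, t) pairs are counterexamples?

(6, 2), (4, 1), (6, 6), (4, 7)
4

Testing each pair:
(6, 2): LHS = 1/12, RHS = -11/12 → counterexample
(4, 1): LHS = 1/4, RHS = -3/4 → counterexample
(6, 6): LHS = 1/36, RHS = -35/36 → counterexample
(4, 7): LHS = 1/28, RHS = -27/28 → counterexample

That makes 4 counterexamples.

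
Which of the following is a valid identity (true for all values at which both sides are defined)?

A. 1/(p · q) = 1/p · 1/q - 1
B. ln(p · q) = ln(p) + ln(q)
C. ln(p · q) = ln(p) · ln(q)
B

A: fails at (4, 6) — LHS = 1/24, RHS = -23/24.
B: holds — e.g. at (2, 7), both sides equal ln(14) ≈ 2.639.
C: fails at (1, 4) — LHS = ln(4) ≈ 1.386, RHS = 0.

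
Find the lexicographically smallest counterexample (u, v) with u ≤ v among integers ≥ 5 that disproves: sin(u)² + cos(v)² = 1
(u, v) = (5, 6)

At (5, 5): both sides equal 1, so it holds there.

Substituting (5, 6) into the claim:
LHS = sin(5)² + cos(6)² ≈ 1.841
RHS = 1

Since LHS ≠ RHS, this pair disproves the claim, and no lexicographically smaller pair (u ≤ v, integers ≥ 5) does.

For instance (6, 7) is also a counterexample (LHS = sin(6)² + cos(7)² ≈ 0.6464, RHS = 1), but it's lexicographically larger.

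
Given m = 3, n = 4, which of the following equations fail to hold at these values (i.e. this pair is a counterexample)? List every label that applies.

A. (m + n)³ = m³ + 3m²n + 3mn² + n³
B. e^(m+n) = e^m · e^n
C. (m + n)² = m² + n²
Evaluating each claim at the given values:
A. LHS = 343, RHS = 343 → holds here (LHS = RHS)
B. LHS = e^7 ≈ 1097, RHS = e^7 ≈ 1097 → holds here (LHS = RHS)
C. LHS = 49, RHS = 25 → fails here (LHS ≠ RHS)

Answer: C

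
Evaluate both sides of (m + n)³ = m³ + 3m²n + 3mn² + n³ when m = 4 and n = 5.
LHS = (4 + 5)³ = 729
RHS = 4³ + 3·4²·5 + 3·4·5² + 5³ = 729

LHS = RHS: the two sides agree.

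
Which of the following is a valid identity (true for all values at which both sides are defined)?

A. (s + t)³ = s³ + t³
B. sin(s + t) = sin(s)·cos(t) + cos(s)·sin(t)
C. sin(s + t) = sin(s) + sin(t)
B

A: fails at (2, 2) — LHS = 64, RHS = 16.
B: holds — e.g. at (3, 7), both sides equal sin(10) ≈ -0.544.
C: fails at (5, 8) — LHS = sin(13) ≈ 0.4202, RHS = sin(5) + sin(8) ≈ 0.03043.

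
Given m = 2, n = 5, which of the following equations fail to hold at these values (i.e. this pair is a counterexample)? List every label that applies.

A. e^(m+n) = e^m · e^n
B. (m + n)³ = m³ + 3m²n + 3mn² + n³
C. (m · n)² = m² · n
C

Evaluating each claim at the given values:
A. LHS = e^7 ≈ 1097, RHS = e^7 ≈ 1097 → holds here (LHS = RHS)
B. LHS = 343, RHS = 343 → holds here (LHS = RHS)
C. LHS = 100, RHS = 20 → fails here (LHS ≠ RHS)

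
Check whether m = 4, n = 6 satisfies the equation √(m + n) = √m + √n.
Fails

Substituting m = 4, n = 6:

LHS = √(4 + 6) = √(10) ≈ 3.162
RHS = √4 + √6 = 2 + √(6) ≈ 4.449

LHS ≠ RHS, so the equation does not hold at this point.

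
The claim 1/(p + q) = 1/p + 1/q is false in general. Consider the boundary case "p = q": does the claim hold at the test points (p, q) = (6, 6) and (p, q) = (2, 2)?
No, fails at both test points

At (6, 6): LHS = 1/12 ≠ RHS = 1/3
At (2, 2): LHS = 1/4 ≠ RHS = 1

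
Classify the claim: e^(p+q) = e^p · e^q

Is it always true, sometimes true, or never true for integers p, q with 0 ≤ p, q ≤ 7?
The identity holds for every pair in the range. For instance at (p, q) = (1, 2): both sides equal e^3 ≈ 20.09.

Answer: Always true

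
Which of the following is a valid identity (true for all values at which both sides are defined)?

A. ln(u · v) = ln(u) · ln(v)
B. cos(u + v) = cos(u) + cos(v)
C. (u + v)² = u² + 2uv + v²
C

A: fails at (3, 3) — LHS = ln(9) ≈ 2.197, RHS = ln(3)² ≈ 1.207.
B: fails at (2, 2) — LHS = cos(4) ≈ -0.6536, RHS = 2·cos(2) ≈ -0.8323.
C: holds — e.g. at (2, 5), both sides equal 49.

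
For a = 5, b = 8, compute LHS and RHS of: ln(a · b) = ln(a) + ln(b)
LHS = ln(5 · 8) = ln(40) ≈ 3.689
RHS = ln(5) + ln(8) ≈ 3.689

LHS = RHS: the two sides agree.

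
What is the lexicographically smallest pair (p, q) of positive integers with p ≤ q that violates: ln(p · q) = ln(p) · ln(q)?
(p, q) = (1, 2)

Substituting (1, 2) into the claim:
LHS = ln(1 · 2) = ln(2) ≈ 0.6931
RHS = ln(1) · ln(2) = 0

Since LHS ≠ RHS, this pair disproves the claim, and no lexicographically smaller pair (p ≤ q, positive integers) does.

For instance (5, 5) is also a counterexample (LHS = ln(25) ≈ 3.219, RHS = ln(5)² ≈ 2.59), but it's lexicographically larger.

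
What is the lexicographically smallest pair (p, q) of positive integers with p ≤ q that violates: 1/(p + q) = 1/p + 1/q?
(p, q) = (1, 1)

Substituting (1, 1) into the claim:
LHS = 1/(1 + 1) = 1/2
RHS = 1/1 + 1/1 = 2

Since LHS ≠ RHS, this pair disproves the claim, and no lexicographically smaller pair (p ≤ q, positive integers) does.

For instance (1, 2) is also a counterexample (LHS = 1/3, RHS = 3/2), but it's lexicographically larger.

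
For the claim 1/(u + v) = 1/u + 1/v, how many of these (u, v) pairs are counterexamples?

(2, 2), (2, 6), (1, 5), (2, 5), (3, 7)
Testing each pair:
(2, 2): LHS = 1/4, RHS = 1 → counterexample
(2, 6): LHS = 1/8, RHS = 2/3 → counterexample
(1, 5): LHS = 1/6, RHS = 6/5 → counterexample
(2, 5): LHS = 1/7, RHS = 7/10 → counterexample
(3, 7): LHS = 1/10, RHS = 10/21 → counterexample

That makes 5 counterexamples.

Answer: 5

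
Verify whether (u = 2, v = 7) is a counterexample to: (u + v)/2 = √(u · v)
Yes

Substituting u = 2, v = 7:
LHS = (2 + 7)/2 = 9/2
RHS = √(2 · 7) = √(14) ≈ 3.742

Since LHS ≠ RHS, this pair disproves the claim.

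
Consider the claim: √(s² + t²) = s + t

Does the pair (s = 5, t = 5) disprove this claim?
Substituting s = 5, t = 5:
LHS = √(5² + 5²) = 5·√(2) ≈ 7.071
RHS = 5 + 5 = 10

Since LHS ≠ RHS, this pair disproves the claim.

Answer: Yes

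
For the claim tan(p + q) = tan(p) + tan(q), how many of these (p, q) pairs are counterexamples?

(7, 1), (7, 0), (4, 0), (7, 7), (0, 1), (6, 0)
2

Testing each pair:
(7, 1): LHS = tan(8) ≈ -6.8, RHS = tan(7) + tan(1) ≈ 2.429 → counterexample
(7, 0): LHS = tan(7) ≈ 0.8714, RHS = tan(7) ≈ 0.8714 → satisfies claim
(4, 0): LHS = tan(4) ≈ 1.158, RHS = tan(4) ≈ 1.158 → satisfies claim
(7, 7): LHS = tan(14) ≈ 7.245, RHS = 2·tan(7) ≈ 1.743 → counterexample
(0, 1): LHS = tan(1) ≈ 1.557, RHS = tan(1) ≈ 1.557 → satisfies claim
(6, 0): LHS = tan(6) ≈ -0.291, RHS = tan(6) ≈ -0.291 → satisfies claim

That makes 2 counterexamples.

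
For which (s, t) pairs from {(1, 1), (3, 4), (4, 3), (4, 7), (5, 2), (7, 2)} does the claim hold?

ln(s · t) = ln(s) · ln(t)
(1, 1)

Testing each pair:
(1, 1): LHS = 0, RHS = 0 → holds
(3, 4): LHS = ln(12) ≈ 2.485, RHS = ln(3)·ln(4) ≈ 1.523 → fails
(4, 3): LHS = ln(12) ≈ 2.485, RHS = ln(3)·ln(4) ≈ 1.523 → fails
(4, 7): LHS = ln(28) ≈ 3.332, RHS = ln(4)·ln(7) ≈ 2.698 → fails
(5, 2): LHS = ln(10) ≈ 2.303, RHS = ln(2)·ln(5) ≈ 1.116 → fails
(7, 2): LHS = ln(14) ≈ 2.639, RHS = ln(2)·ln(7) ≈ 1.349 → fails

1 of 6 pairs satisfies the claim.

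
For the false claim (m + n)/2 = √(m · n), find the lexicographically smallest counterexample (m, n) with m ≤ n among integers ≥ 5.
At (5, 5): both sides equal 5, so it holds there.

Substituting (5, 6) into the claim:
LHS = (5 + 6)/2 = 11/2
RHS = √(5 · 6) = √(30) ≈ 5.477

Since LHS ≠ RHS, this pair disproves the claim, and no lexicographically smaller pair (m ≤ n, integers ≥ 5) does.

For instance (5, 9) is also a counterexample (LHS = 7, RHS = 3·√(5) ≈ 6.708), but it's lexicographically larger.

Answer: (m, n) = (5, 6)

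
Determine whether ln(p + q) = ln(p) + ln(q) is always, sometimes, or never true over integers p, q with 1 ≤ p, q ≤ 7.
It holds at (p, q) = (2, 2) (both sides equal ln(4) ≈ 1.386), but fails at (p, q) = (5, 6) (LHS = ln(11) ≈ 2.398, RHS = ln(5) + ln(6) ≈ 3.401).

Answer: Sometimes true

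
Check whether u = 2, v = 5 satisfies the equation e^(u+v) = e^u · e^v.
Substituting u = 2, v = 5:

LHS = e^(2+5) = e^7 ≈ 1097
RHS = e^2 · e^5 = e^7 ≈ 1097

LHS = RHS, so the equation holds at this point.

Answer: Holds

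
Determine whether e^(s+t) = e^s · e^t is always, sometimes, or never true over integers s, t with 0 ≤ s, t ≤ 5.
The identity holds for every pair in the range. For instance at (s, t) = (0, 4): both sides equal e^4 ≈ 54.6.

Answer: Always true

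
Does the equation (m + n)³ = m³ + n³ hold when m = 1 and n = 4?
Substituting m = 1, n = 4:

LHS = (1 + 4)³ = 125
RHS = 1³ + 4³ = 65

LHS ≠ RHS, so the equation does not hold at this point.

Answer: Fails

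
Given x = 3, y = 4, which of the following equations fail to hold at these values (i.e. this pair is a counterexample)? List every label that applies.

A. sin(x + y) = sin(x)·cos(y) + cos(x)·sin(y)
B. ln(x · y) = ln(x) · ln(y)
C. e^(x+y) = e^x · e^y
B

Evaluating each claim at the given values:
A. LHS = sin(7) ≈ 0.657, RHS = sin(3)·cos(4) + sin(4)·cos(3) ≈ 0.657 → holds here (LHS = RHS)
B. LHS = ln(12) ≈ 2.485, RHS = ln(3)·ln(4) ≈ 1.523 → fails here (LHS ≠ RHS)
C. LHS = e^7 ≈ 1097, RHS = e^7 ≈ 1097 → holds here (LHS = RHS)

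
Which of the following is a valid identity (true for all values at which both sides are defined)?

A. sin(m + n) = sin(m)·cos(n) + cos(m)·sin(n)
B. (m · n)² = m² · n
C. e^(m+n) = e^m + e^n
A: holds — e.g. at (4, 6), both sides equal sin(10) ≈ -0.544.
B: fails at (3, 7) — LHS = 441, RHS = 63.
C: fails at (1, 3) — LHS = e^4 ≈ 54.6, RHS = e + e^3 ≈ 22.8.

Answer: A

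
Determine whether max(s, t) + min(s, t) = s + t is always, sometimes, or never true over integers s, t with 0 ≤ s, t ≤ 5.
The identity holds for every pair in the range. For instance at (s, t) = (0, 3): both sides equal 3.

Answer: Always true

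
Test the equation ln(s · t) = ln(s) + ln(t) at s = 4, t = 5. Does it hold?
Holds

Substituting s = 4, t = 5:

LHS = ln(4 · 5) = ln(20) ≈ 2.996
RHS = ln(4) + ln(5) ≈ 2.996

LHS = RHS, so the equation holds at this point.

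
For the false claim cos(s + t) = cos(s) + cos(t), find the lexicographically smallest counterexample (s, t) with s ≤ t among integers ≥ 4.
Substituting (4, 4) into the claim:
LHS = cos(4 + 4) = cos(8) ≈ -0.1455
RHS = cos(4) + cos(4) = 2·cos(4) ≈ -1.307

Since LHS ≠ RHS, this pair disproves the claim, and no lexicographically smaller pair (s ≤ t, integers ≥ 4) does.

For instance (9, 11) is also a counterexample (LHS = cos(20) ≈ 0.4081, RHS = cos(9) + cos(11) ≈ -0.9067), but it's lexicographically larger.

Answer: (s, t) = (4, 4)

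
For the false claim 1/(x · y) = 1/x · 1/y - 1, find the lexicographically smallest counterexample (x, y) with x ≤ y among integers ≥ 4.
(x, y) = (4, 4)

Substituting (4, 4) into the claim:
LHS = 1/(4 · 4) = 1/16
RHS = 1/4 · 1/4 - 1 = -15/16

Since LHS ≠ RHS, this pair disproves the claim, and no lexicographically smaller pair (x ≤ y, integers ≥ 4) does.

For instance (9, 9) is also a counterexample (LHS = 1/81, RHS = -80/81), but it's lexicographically larger.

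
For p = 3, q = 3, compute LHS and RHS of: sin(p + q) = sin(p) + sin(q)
LHS = sin(3 + 3) = sin(6) ≈ -0.2794
RHS = sin(3) + sin(3) = 2·sin(3) ≈ 0.2822

LHS ≠ RHS (they differ by about 0.5617), so the equation does not hold here.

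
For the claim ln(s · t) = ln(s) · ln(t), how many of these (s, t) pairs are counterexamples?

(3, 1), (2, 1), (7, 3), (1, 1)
Testing each pair:
(3, 1): LHS = ln(3) ≈ 1.099, RHS = 0 → counterexample
(2, 1): LHS = ln(2) ≈ 0.6931, RHS = 0 → counterexample
(7, 3): LHS = ln(21) ≈ 3.045, RHS = ln(3)·ln(7) ≈ 2.138 → counterexample
(1, 1): LHS = 0, RHS = 0 → satisfies claim

That makes 3 counterexamples.

Answer: 3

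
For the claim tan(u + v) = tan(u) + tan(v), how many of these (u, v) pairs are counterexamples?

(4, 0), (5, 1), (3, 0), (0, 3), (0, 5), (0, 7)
1

Testing each pair:
(4, 0): LHS = tan(4) ≈ 1.158, RHS = tan(4) ≈ 1.158 → satisfies claim
(5, 1): LHS = tan(6) ≈ -0.291, RHS = tan(5) + tan(1) ≈ -1.823 → counterexample
(3, 0): LHS = tan(3) ≈ -0.1425, RHS = tan(3) ≈ -0.1425 → satisfies claim
(0, 3): LHS = tan(3) ≈ -0.1425, RHS = tan(3) ≈ -0.1425 → satisfies claim
(0, 5): LHS = tan(5) ≈ -3.381, RHS = tan(5) ≈ -3.381 → satisfies claim
(0, 7): LHS = tan(7) ≈ 0.8714, RHS = tan(7) ≈ 0.8714 → satisfies claim

That makes 1 counterexample.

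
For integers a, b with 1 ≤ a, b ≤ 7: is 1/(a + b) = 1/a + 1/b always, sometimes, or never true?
The claim fails for every pair in the range. For instance at (a, b) = (3, 6): LHS = 1/9, RHS = 1/2.

Answer: Never true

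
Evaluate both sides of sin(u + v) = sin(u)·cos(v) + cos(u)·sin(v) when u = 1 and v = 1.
LHS = sin(1 + 1) = sin(2) ≈ 0.9093
RHS = sin(1)·cos(1) + cos(1)·sin(1) = 2·sin(1)·cos(1) ≈ 0.9093

LHS = RHS: the two sides agree.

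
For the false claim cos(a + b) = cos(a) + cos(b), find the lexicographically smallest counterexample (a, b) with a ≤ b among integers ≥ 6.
Substituting (6, 6) into the claim:
LHS = cos(6 + 6) = cos(12) ≈ 0.8439
RHS = cos(6) + cos(6) = 2·cos(6) ≈ 1.92

Since LHS ≠ RHS, this pair disproves the claim, and no lexicographically smaller pair (a ≤ b, integers ≥ 6) does.

For instance (10, 12) is also a counterexample (LHS = cos(22) ≈ -1, RHS = cos(10) + cos(12) ≈ 0.004782), but it's lexicographically larger.

Answer: (a, b) = (6, 6)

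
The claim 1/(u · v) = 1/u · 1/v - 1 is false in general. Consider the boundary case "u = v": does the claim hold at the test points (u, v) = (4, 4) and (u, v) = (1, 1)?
At (4, 4): LHS = 1/16 ≠ RHS = -15/16
At (1, 1): LHS = 1 ≠ RHS = 0

Answer: No, fails at both test points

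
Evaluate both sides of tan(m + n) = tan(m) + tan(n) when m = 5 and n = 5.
LHS = tan(5 + 5) = tan(10) ≈ 0.6484
RHS = tan(5) + tan(5) = 2·tan(5) ≈ -6.761

LHS ≠ RHS (they differ by about 7.409), so the equation does not hold here.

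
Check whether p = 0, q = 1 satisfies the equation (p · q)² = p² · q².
Substituting p = 0, q = 1:

LHS = (0 · 1)² = 0
RHS = 0² · 1² = 0

LHS = RHS, so the equation holds at this point.

Answer: Holds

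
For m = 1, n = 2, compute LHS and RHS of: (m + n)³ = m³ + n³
LHS = (1 + 2)³ = 27
RHS = 1³ + 2³ = 9

LHS ≠ RHS, so the equation does not hold here.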